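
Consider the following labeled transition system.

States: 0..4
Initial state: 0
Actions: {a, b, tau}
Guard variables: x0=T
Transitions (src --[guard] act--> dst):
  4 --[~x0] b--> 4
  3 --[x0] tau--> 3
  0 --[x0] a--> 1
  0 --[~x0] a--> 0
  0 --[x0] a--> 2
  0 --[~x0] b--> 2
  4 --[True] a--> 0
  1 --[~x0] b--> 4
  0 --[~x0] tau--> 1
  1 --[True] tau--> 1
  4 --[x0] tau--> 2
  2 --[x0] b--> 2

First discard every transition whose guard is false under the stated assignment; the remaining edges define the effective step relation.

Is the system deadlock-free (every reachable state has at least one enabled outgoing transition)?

Reach set: {0,1,2}
  0: a→1  a→2  [deg 2]
  1: tau→1  [deg 1]
  2: b→2  [deg 1]

Answer: DEADLOCK-FREE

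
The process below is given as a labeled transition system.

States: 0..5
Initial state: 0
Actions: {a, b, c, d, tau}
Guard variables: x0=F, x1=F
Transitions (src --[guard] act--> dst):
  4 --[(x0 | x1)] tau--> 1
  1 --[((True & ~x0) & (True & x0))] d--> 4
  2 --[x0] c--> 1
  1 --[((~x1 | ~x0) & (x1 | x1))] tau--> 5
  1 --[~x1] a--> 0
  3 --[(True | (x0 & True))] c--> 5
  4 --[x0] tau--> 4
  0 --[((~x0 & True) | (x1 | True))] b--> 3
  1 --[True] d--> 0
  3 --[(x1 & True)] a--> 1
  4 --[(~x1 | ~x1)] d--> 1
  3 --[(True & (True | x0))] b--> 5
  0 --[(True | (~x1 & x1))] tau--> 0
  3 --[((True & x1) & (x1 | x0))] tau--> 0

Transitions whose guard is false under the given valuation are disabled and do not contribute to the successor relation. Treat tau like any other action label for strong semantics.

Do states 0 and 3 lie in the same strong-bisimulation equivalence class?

Answer: NOT BISIMILAR

Analysis:
Refine partition for ~:
  P[0] = {{0,1,2,3,4,5}}
  P[1] = {{0},{1},{2,5},{3},{4}}
5 equivalence class(es) (converged in 2)
class of 0: {0}; class of 3: {3}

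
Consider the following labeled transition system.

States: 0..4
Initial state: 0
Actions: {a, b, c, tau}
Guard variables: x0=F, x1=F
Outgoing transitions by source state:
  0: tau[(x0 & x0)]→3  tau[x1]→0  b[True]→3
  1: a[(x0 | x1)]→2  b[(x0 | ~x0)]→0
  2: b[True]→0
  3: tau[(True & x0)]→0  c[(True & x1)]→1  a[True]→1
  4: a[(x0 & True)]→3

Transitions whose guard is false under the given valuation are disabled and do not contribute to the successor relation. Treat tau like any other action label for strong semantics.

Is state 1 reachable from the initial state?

4 transition(s) survive guard evaluation.
Layer 0: {0}
Layer 1: {3}  total {0,3}
Layer 2: {1}  total {0,1,3}
Reach set: {0,1,3}
trace reaching 1: b·a

Answer: REACHABLE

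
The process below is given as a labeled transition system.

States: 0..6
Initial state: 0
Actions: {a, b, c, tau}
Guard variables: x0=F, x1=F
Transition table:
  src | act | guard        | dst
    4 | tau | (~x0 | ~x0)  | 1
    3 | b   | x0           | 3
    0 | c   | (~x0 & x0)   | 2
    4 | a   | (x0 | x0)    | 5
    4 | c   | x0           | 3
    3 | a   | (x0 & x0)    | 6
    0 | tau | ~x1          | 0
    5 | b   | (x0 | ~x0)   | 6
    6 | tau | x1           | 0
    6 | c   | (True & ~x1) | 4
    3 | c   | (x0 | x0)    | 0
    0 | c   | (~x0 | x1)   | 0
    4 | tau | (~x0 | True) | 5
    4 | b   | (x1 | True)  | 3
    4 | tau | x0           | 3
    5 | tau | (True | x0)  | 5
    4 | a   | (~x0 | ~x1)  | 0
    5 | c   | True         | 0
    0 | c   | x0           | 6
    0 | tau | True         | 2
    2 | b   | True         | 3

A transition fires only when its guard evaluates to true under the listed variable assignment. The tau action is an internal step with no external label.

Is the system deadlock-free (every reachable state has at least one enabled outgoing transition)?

Answer: DEADLOCK at state 3

Trace:
Reachable = {0,2,3}
  0: c→0  tau→0  tau→2  [3 exit(s)]
  2: b→3  [1 exit(s)]
  3: ∅  [deadlock]
witness 3: tau·b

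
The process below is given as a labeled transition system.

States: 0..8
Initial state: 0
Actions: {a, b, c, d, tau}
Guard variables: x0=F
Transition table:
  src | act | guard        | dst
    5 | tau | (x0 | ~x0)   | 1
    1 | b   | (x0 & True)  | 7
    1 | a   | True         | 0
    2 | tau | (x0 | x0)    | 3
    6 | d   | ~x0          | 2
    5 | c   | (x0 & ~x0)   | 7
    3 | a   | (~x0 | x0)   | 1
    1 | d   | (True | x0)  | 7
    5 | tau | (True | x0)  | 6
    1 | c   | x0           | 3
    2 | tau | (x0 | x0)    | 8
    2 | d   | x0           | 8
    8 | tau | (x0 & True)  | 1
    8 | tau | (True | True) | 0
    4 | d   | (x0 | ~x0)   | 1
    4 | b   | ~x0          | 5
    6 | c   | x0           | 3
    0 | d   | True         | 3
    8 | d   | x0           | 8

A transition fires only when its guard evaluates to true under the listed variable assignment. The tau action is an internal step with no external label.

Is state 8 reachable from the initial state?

Answer: UNREACHABLE

Working:
10 transition(s) survive guard evaluation.
L0 = {0}
L1 = {3}  cumulative {0,3}
L2 = {1}  cumulative {0,1,3}
L3 = {7}  cumulative {0,1,3,7}
Reach set: {0,1,3,7}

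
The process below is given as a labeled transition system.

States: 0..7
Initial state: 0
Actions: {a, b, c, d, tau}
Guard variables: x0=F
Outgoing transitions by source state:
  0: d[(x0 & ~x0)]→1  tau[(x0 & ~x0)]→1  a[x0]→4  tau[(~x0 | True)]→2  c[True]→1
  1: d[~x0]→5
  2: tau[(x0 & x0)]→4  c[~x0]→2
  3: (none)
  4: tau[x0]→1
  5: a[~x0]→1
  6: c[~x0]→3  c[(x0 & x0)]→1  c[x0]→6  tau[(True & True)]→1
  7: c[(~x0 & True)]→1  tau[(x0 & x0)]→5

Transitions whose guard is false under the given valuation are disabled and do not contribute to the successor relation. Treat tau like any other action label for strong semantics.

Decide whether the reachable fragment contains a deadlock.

Answer: DEADLOCK-FREE

Trace:
R = {0,1,2,5}
  0: c→1  tau→2  [2 out]
  1: d→5  [1 out]
  2: c→2  [1 out]
  5: a→1  [1 out]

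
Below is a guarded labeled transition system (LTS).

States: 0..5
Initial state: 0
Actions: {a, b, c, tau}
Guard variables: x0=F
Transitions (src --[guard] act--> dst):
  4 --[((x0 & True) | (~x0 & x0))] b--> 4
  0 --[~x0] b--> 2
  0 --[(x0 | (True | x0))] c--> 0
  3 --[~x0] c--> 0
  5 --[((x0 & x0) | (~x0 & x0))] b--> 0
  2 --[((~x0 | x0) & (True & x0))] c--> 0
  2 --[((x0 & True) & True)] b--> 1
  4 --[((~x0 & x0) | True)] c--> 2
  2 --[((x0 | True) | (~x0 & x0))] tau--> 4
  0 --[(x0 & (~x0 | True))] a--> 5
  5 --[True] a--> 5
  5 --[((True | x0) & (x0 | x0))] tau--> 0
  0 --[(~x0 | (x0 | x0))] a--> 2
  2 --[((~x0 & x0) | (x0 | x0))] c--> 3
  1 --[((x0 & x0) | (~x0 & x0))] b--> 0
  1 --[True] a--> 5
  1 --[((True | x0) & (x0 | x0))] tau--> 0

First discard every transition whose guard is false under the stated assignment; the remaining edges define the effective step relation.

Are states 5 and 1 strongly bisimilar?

Refine partition for ~:
  P[0] = {{0,1,2,3,4,5}}
  P[1] = {{0},{1,5},{2},{3,4}}
  P[2] = {{0},{1,5},{2},{3},{4}}
Fixed point at round 3; 5 class(es).
class of 5: {1,5}; class of 1: {1,5}

Answer: BISIMILAR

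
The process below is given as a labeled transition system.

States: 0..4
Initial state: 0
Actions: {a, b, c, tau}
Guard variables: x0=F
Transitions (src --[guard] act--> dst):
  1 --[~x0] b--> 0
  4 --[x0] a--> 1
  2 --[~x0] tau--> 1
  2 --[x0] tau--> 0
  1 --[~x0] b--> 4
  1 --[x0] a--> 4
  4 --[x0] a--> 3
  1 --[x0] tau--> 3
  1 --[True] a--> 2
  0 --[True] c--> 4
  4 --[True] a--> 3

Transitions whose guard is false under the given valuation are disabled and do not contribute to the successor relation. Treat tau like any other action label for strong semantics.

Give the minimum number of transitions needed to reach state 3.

Breadth-first toward 3:
  L0 = {0}
  L1 = {4}
  L2 = {3}
first hit 3 at d=2 via c·a

Answer: 2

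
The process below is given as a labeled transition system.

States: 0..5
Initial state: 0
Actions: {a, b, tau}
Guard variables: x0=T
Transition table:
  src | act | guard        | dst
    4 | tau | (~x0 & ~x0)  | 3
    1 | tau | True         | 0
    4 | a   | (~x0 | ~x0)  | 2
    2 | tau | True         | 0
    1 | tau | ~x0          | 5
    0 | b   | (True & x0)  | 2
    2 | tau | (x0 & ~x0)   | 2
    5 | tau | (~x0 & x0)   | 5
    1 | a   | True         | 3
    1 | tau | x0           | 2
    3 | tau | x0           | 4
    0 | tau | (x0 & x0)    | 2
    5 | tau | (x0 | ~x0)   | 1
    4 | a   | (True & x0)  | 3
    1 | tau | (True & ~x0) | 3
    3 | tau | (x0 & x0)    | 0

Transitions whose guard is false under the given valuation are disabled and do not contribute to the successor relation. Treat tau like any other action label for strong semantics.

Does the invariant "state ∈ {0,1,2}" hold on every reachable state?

Safe = {0,1,2}
R = {0,2}
  0: safe
  2: safe

Answer: INVARIANT HOLDS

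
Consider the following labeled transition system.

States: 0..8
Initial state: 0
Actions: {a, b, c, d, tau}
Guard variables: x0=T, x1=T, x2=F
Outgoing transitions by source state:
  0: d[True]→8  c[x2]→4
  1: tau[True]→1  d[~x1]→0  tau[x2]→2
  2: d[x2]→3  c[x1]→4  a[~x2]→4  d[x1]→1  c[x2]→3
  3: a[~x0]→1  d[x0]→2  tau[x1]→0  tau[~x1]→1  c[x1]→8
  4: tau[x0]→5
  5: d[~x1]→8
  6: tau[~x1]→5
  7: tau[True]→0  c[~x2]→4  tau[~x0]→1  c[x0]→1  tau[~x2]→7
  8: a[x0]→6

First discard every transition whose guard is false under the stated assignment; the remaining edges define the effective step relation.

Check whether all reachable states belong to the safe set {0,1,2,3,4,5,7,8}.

Safe = {0,1,2,3,4,5,7,8}
R = {0,6,8}
  0: safe
  6: ✗ unsafe
  8: safe
reach 6 via d·a — violates

Answer: INVARIANT VIOLATED at state 6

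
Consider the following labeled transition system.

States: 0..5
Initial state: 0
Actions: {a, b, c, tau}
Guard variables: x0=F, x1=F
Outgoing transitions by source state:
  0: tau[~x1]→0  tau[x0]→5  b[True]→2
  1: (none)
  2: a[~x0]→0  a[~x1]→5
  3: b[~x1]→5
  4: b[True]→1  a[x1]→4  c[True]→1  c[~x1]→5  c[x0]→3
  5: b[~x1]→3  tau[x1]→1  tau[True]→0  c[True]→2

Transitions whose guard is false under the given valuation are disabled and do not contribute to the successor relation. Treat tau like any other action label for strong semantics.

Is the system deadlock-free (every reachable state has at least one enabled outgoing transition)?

Reach set: {0,2,3,5}
  0: b→2  tau→0  [2 out]
  2: a→0  a→5  [2 out]
  3: b→5  [1 out]
  5: b→3  c→2  tau→0  [3 out]

Answer: DEADLOCK-FREE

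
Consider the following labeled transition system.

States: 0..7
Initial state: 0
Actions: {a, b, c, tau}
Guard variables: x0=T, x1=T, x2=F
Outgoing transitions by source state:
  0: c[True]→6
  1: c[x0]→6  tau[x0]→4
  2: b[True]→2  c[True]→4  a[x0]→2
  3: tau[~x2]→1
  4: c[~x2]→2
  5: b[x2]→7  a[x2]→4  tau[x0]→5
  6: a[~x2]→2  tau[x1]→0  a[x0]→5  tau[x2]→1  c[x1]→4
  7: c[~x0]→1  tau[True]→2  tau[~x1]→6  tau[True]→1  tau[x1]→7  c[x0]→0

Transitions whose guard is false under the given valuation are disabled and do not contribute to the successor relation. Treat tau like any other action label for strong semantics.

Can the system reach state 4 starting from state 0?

Answer: REACHABLE

Trace:
17 transition(s) survive guard evaluation.
depth 0: {0}
depth 1: {6}  now seen {0,6}
depth 2: {2,4,5}  now seen {0,2,4,5,6}
R = {0,2,4,5,6}
Path to 4: c·c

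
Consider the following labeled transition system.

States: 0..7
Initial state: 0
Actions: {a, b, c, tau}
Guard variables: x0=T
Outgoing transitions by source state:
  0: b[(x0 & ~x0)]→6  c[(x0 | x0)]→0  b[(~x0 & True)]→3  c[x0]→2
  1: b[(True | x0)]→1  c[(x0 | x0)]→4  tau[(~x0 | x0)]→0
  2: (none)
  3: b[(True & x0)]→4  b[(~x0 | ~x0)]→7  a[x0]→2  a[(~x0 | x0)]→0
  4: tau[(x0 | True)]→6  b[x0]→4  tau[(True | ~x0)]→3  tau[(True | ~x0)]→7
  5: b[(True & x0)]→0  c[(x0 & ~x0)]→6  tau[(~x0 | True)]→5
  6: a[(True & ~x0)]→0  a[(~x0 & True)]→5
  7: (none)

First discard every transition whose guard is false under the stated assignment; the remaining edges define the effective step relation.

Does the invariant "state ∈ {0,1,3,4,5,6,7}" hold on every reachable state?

Answer: INVARIANT VIOLATED at state 2

Analysis:
Safe = {0,1,3,4,5,6,7}
Reach set: {0,2}
  0: safe
  2: outside
reach 2 via c — violates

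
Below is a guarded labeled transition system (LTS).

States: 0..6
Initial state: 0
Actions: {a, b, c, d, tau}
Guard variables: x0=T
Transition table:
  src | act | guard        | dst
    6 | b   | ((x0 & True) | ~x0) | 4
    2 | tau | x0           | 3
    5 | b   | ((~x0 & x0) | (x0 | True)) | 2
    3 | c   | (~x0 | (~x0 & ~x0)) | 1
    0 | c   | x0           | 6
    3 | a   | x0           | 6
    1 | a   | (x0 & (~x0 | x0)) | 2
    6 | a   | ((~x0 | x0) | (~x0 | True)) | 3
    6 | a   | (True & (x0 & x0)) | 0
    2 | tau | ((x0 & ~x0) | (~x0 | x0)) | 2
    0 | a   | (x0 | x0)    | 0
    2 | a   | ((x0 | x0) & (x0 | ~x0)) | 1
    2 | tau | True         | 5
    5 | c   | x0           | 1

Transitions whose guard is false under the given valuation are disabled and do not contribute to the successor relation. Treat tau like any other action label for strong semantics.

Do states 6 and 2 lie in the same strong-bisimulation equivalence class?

Answer: NOT BISIMILAR

Trace:
Refine partition for ~:
  round 0: {{0,1,2,3,4,5,6}}
  round 1: {{0},{1,3},{2},{4},{5},{6}}
  round 2: {{0},{1},{2},{3},{4},{5},{6}}
Fixed point at round 3; 7 class(es).
[6]={6}  [2]={2}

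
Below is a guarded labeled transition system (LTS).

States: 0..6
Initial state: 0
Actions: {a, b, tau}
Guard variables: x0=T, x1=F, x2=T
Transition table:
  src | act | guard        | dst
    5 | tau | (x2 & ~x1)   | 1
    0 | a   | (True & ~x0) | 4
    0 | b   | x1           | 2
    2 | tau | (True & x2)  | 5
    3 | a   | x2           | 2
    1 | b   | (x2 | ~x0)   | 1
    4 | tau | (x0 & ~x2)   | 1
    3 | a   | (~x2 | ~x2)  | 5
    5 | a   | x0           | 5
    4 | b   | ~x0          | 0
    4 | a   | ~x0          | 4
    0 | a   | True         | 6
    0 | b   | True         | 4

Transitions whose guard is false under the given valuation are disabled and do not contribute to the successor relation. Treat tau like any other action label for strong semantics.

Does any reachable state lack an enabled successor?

Answer: DEADLOCK at state 4

Trace:
Reachable = {0,4,6}
  0: a→6  b→4  [2 out]
  4: ∅  [deadlock]
  6: ∅  [deadlock]
trace reaching 4: b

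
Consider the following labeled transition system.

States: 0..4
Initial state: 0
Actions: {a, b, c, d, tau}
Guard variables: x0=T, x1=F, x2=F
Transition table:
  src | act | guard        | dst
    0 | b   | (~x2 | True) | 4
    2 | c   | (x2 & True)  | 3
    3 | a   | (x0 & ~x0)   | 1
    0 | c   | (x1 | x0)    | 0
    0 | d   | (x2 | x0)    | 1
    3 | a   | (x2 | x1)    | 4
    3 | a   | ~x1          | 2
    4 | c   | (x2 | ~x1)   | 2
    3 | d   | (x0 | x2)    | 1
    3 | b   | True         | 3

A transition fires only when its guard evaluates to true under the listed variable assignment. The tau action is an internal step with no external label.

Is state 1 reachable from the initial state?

Answer: REACHABLE

Analysis:
Guard filter leaves 7 enabled edge(s).
depth 0: {0}
depth 1: {1,4}  now seen {0,1,4}
depth 2: {2}  now seen {0,1,2,4}
R = {0,1,2,4}
Path to 1: d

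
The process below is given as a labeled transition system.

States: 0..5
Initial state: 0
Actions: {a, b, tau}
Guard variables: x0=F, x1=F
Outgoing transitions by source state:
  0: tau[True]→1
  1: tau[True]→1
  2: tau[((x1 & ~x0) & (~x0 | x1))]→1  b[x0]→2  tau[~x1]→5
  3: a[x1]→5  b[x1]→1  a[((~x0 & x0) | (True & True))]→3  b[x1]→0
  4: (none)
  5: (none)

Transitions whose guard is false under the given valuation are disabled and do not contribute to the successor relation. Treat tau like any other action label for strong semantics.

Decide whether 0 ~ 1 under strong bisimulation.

Answer: BISIMILAR

Analysis:
Refine partition for ~:
  P[0] = {{0,1,2,3,4,5}}
  P[1] = {{0,1,2},{3},{4,5}}
  P[2] = {{0,1},{2},{3},{4,5}}
stable after 3 split(s): 4 block(s)
[0]={0,1}  [1]={0,1}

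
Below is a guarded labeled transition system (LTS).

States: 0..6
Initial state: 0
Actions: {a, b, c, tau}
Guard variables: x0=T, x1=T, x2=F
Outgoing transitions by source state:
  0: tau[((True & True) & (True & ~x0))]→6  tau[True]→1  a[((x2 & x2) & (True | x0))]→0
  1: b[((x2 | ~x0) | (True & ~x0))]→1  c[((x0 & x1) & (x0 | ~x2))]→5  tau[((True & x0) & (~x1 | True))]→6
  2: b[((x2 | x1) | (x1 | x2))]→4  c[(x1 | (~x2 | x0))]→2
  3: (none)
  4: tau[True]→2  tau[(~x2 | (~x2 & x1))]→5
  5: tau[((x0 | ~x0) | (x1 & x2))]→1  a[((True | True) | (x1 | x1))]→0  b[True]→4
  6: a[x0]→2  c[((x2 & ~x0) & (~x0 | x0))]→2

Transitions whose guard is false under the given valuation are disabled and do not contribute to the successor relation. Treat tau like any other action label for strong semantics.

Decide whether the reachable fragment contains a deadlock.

R = {0,1,2,4,5,6}
  0: tau→1  [deg 1]
  1: c→5  tau→6  [deg 2]
  2: b→4  c→2  [deg 2]
  4: tau→2  tau→5  [deg 2]
  5: a→0  b→4  tau→1  [deg 3]
  6: a→2  [deg 1]

Answer: DEADLOCK-FREE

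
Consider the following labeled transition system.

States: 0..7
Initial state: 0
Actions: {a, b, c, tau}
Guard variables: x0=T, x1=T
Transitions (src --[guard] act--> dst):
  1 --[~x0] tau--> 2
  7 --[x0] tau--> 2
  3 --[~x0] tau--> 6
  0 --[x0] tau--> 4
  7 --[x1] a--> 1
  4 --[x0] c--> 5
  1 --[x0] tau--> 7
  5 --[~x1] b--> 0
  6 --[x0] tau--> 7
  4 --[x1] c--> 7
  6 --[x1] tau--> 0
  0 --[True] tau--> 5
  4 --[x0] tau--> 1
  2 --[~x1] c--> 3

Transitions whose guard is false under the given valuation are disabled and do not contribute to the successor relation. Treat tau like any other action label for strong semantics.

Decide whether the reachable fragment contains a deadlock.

Answer: DEADLOCK at state 2

Working:
R = {0,1,2,4,5,7}
  0: tau→4  tau→5  [deg 2]
  1: tau→7  [deg 1]
  2: ∅  [deadlock]
  4: c→5  c→7  tau→1  [deg 3]
  5: ∅  [deadlock]
  7: a→1  tau→2  [deg 2]
trace reaching 2: tau·c·tau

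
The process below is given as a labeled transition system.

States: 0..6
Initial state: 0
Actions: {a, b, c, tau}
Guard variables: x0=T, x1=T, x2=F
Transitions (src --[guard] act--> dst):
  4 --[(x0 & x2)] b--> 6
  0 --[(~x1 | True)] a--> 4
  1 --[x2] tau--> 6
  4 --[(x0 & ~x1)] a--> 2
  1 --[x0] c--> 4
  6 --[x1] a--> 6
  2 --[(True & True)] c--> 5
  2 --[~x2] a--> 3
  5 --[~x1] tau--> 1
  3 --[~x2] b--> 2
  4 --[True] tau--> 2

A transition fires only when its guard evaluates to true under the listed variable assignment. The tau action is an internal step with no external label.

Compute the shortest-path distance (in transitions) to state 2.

Layered search for 2:
  Layer 0: {0}
  Layer 1: {4}
  Layer 2: {2}
first hit 2 at d=2 via a·tau

Answer: 2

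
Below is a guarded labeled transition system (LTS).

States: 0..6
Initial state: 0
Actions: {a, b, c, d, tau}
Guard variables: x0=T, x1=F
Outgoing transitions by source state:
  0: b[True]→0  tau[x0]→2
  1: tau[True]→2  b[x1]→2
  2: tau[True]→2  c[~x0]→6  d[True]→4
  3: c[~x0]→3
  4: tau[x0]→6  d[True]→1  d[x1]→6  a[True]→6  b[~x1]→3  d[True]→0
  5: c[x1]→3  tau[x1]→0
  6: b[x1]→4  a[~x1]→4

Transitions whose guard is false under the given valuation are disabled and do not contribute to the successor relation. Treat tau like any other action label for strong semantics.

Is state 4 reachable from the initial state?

After dropping false guards: 11 live edges.
depth 0: {0}
depth 1: {2}  cumulative {0,2}
depth 2: {4}  cumulative {0,2,4}
depth 3: {1,3,6}  cumulative {0,1,2,3,4,6}
Reach set: {0,1,2,3,4,6}
Path to 4: tau·d

Answer: REACHABLE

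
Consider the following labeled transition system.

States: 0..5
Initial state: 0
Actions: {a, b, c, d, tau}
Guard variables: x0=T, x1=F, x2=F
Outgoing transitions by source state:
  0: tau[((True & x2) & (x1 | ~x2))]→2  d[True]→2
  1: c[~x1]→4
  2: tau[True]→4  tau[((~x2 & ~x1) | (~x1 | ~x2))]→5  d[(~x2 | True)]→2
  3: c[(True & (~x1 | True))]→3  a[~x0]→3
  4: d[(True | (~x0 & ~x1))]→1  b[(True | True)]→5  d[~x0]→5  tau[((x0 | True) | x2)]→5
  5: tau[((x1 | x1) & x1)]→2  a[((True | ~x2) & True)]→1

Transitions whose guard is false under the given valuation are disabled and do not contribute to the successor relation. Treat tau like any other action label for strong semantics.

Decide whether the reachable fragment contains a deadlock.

Reach set: {0,1,2,4,5}
  0: d→2  [1 out]
  1: c→4  [1 out]
  2: d→2  tau→4  tau→5  [3 out]
  4: b→5  d→1  tau→5  [3 out]
  5: a→1  [1 out]

Answer: DEADLOCK-FREE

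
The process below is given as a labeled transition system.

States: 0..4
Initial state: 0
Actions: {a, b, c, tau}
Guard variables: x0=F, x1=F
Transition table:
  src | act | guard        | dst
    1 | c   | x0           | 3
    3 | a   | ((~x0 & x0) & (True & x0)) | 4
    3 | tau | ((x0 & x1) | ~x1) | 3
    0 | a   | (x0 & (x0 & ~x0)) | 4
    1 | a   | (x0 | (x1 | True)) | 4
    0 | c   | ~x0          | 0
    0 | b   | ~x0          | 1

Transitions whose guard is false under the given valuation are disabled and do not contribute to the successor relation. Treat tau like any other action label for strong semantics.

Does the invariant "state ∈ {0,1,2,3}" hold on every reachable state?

Inv-set: {0,1,2,3}
Reach set: {0,1,4}
  0: safe
  1: safe
  4: VIOLATES
reach 4 via b·a — violates

Answer: INVARIANT VIOLATED at state 4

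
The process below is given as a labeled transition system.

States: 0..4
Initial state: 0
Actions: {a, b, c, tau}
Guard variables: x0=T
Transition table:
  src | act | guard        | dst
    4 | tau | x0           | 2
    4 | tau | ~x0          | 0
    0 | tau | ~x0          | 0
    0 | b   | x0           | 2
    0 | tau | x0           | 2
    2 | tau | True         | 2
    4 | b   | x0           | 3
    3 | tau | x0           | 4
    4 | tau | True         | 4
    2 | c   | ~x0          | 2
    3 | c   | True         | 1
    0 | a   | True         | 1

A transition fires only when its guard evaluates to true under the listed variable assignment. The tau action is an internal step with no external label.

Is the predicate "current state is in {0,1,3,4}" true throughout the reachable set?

Safe = {0,1,3,4}
Reachable = {0,1,2}
  0: ✓
  1: ✓
  2: ✗ unsafe
reach 2 via b — violates

Answer: INVARIANT VIOLATED at state 2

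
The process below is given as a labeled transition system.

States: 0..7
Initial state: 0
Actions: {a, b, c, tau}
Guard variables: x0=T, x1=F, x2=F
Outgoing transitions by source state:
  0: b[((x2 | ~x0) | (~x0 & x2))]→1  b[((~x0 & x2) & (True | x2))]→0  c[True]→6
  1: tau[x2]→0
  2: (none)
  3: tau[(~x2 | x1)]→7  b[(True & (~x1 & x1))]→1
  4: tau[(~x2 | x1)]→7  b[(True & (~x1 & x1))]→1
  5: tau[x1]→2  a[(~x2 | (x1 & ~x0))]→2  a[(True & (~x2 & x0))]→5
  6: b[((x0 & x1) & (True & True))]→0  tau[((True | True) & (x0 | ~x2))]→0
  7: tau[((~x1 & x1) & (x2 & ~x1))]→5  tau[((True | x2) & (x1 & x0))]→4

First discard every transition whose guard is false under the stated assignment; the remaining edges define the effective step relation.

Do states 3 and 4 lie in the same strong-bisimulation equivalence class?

Compute ~ classes (split until stable):
  π0 = {{0,1,2,3,4,5,6,7}}
  π1 = {{0},{1,2,7},{3,4,6},{5}}
  π2 = {{0},{1,2,7},{3,4},{5},{6}}
stable after 3 split(s): 5 block(s)
3∈{3,4}, 4∈{3,4}

Answer: BISIMILAR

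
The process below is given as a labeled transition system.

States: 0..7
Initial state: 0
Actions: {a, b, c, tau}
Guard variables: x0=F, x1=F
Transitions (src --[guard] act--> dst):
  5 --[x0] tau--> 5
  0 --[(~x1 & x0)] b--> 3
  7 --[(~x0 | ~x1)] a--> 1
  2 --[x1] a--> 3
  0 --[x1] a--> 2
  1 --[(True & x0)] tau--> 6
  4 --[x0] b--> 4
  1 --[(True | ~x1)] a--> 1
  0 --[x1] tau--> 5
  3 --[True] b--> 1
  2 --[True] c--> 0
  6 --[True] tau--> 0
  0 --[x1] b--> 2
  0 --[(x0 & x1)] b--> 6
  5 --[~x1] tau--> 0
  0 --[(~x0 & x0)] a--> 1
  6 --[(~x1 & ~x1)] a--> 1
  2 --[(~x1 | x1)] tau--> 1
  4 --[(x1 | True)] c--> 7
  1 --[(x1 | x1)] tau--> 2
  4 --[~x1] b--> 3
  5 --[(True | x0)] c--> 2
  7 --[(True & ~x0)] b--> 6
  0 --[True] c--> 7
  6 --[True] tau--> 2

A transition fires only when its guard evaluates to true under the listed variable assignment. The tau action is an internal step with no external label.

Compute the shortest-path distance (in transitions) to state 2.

Layered search for 2:
  L0 = {0}
  L1 = {7}
  L2 = {1,6}
  L3 = {2}
depth(2)=3, e.g. c·b·tau

Answer: 3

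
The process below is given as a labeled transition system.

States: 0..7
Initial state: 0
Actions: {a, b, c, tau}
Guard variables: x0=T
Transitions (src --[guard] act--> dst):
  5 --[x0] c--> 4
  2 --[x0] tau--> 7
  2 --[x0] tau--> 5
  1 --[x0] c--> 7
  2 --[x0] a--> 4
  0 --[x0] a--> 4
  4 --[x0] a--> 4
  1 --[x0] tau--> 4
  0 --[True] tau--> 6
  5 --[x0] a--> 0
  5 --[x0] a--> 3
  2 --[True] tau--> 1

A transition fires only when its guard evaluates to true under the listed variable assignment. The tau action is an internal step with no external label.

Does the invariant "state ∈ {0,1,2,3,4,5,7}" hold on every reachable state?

Answer: INVARIANT VIOLATED at state 6

Working:
Allowed set {0,1,2,3,4,5,7}
R = {0,4,6}
  0: safe
  4: safe
  6: ✗ unsafe
witness against invariant: tau → 6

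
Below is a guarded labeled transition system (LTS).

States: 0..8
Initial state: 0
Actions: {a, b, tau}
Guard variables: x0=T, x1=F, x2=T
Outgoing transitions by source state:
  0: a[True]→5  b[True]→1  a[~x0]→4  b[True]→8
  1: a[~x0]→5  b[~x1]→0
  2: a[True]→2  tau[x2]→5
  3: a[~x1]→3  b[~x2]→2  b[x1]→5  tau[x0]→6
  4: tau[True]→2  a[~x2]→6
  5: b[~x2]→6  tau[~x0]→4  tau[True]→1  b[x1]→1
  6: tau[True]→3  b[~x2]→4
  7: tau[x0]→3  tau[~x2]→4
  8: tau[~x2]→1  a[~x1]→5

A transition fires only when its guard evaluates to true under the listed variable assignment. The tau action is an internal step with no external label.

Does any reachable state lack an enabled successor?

Reachable = {0,1,5,8}
  0: a→5  b→1  b→8  [deg 3]
  1: b→0  [deg 1]
  5: tau→1  [deg 1]
  8: a→5  [deg 1]

Answer: DEADLOCK-FREE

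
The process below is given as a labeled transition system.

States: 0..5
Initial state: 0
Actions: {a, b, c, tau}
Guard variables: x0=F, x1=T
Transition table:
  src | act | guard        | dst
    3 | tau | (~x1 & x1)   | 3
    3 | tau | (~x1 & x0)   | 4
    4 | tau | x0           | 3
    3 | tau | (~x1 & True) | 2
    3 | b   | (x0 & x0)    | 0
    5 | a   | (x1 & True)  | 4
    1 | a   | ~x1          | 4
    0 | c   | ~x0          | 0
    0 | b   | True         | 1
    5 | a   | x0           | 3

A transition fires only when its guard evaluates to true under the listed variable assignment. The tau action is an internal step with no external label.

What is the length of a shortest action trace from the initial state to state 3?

Layered search for 3:
  L0 = {0}
  L1 = {1}
3 never appears.

Answer: UNREACHABLE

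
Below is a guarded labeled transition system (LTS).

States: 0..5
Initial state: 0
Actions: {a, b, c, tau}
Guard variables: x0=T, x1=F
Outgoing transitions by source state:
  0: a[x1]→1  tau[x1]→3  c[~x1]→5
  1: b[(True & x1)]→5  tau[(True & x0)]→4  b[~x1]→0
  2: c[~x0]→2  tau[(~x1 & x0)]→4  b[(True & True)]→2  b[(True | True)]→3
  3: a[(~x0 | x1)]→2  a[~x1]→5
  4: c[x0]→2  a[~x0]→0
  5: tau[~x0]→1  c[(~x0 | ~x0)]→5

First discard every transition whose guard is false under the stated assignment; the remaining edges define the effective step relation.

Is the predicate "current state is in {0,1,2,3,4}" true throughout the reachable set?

Answer: INVARIANT VIOLATED at state 5

Trace:
Inv-set: {0,1,2,3,4}
Reach set: {0,5}
  0: ✓
  5: outside
witness against invariant: c → 5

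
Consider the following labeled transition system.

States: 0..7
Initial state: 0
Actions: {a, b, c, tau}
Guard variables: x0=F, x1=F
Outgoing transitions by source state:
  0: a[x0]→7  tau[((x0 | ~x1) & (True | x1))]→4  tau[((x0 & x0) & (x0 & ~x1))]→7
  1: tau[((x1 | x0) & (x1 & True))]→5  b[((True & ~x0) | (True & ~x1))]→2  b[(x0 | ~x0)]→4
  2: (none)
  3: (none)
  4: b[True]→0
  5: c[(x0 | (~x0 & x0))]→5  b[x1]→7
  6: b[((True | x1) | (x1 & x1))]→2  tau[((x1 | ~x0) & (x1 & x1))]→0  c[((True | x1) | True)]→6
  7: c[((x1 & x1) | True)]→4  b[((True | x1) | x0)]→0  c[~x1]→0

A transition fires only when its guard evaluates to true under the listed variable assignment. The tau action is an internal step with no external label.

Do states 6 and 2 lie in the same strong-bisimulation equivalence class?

Answer: NOT BISIMILAR

Analysis:
Refine partition for ~:
  P[0] = {{0,1,2,3,4,5,6,7}}
  P[1] = {{0},{1,4},{2,3,5},{6,7}}
  P[2] = {{0},{1},{2,3,5},{4},{6},{7}}
stable after 3 split(s): 6 block(s)
[6]={6}  [2]={2,3,5}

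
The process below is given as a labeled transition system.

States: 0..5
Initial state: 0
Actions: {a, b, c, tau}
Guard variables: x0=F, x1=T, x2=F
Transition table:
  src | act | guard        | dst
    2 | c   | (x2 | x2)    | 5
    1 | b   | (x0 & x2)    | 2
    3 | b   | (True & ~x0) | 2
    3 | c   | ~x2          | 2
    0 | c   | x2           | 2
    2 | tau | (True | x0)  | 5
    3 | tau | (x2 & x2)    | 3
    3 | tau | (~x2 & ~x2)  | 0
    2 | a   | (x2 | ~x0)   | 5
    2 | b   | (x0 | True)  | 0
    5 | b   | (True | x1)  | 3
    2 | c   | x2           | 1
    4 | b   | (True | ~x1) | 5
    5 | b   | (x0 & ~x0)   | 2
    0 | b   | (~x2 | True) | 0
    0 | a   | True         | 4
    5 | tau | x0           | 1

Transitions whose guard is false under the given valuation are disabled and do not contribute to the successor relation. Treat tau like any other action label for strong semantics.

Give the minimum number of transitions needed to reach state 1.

Answer: UNREACHABLE

Trace:
Breadth-first toward 1:
  Layer 0: {0}
  Layer 1: {4}
  Layer 2: {5}
  Layer 3: {3}
  Layer 4: {2}
1 never appears.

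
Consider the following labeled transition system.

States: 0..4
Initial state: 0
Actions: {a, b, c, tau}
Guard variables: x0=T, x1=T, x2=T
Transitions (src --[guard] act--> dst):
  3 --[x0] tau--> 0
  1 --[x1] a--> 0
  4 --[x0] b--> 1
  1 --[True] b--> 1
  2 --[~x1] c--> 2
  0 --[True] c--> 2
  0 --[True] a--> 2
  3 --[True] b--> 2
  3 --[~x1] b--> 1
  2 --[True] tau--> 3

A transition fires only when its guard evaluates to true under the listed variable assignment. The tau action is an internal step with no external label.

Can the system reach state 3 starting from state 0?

Answer: REACHABLE

Working:
After dropping false guards: 8 live edges.
L0 = {0}
L1 = {2}  now seen {0,2}
L2 = {3}  now seen {0,2,3}
Reachable = {0,2,3}
Path to 3: c·tau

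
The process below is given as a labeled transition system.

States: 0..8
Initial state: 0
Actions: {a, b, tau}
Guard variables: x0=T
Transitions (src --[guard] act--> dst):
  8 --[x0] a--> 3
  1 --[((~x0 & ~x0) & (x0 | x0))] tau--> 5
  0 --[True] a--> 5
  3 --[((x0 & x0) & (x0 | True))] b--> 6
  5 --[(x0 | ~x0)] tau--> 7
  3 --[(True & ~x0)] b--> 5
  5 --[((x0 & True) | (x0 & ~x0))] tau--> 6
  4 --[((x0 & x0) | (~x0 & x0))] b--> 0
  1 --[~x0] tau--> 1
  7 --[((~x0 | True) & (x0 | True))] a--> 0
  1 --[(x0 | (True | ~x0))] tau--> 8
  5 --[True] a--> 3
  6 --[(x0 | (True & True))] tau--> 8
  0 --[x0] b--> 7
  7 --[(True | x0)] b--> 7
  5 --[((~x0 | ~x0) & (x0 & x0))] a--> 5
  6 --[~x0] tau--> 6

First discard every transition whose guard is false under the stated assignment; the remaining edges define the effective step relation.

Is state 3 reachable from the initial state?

Answer: REACHABLE

Trace:
12 transition(s) survive guard evaluation.
Layer 0: {0}
Layer 1: {5,7}  total {0,5,7}
Layer 2: {3,6}  total {0,3,5,6,7}
Layer 3: {8}  total {0,3,5,6,7,8}
R = {0,3,5,6,7,8}
Path to 3: a·a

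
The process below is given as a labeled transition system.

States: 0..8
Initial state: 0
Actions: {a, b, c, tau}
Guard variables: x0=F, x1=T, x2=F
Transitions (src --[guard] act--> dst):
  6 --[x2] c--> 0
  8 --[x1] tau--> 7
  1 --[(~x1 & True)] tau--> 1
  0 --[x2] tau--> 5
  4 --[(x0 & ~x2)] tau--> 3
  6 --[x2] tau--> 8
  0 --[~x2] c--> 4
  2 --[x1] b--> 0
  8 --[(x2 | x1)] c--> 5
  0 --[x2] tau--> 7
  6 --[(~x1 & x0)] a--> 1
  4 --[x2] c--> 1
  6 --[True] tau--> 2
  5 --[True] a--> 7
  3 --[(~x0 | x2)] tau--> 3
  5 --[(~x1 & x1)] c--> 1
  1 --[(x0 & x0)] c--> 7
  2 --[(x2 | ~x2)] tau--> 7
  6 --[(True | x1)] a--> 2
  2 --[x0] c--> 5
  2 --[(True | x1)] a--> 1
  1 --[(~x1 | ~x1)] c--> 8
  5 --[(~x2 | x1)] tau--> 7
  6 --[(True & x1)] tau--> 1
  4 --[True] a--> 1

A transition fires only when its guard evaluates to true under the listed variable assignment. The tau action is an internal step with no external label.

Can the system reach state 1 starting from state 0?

After dropping false guards: 13 live edges.
Layer 0: {0}
Layer 1: {4}  cumulative {0,4}
Layer 2: {1}  cumulative {0,1,4}
Reachable = {0,1,4}
trace reaching 1: c·a

Answer: REACHABLE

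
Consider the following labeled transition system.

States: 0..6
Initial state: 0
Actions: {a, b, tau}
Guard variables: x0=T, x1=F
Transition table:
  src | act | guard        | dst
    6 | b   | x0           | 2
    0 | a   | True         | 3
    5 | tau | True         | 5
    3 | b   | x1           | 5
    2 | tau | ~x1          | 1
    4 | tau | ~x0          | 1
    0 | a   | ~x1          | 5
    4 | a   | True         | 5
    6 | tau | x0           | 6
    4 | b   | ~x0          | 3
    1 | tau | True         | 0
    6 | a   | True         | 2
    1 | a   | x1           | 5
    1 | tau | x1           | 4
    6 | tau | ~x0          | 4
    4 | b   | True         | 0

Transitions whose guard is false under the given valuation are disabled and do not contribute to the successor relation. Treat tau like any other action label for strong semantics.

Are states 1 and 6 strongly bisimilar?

Compute ~ classes (split until stable):
  round 0: {{0,1,2,3,4,5,6}}
  round 1: {{0},{1,2,5},{3},{4},{6}}
  round 2: {{0},{1},{2,5},{3},{4},{6}}
  round 3: {{0},{1},{2},{3},{4},{5},{6}}
7 equivalence class(es) (converged in 4)
1∈{1}, 6∈{6}

Answer: NOT BISIMILAR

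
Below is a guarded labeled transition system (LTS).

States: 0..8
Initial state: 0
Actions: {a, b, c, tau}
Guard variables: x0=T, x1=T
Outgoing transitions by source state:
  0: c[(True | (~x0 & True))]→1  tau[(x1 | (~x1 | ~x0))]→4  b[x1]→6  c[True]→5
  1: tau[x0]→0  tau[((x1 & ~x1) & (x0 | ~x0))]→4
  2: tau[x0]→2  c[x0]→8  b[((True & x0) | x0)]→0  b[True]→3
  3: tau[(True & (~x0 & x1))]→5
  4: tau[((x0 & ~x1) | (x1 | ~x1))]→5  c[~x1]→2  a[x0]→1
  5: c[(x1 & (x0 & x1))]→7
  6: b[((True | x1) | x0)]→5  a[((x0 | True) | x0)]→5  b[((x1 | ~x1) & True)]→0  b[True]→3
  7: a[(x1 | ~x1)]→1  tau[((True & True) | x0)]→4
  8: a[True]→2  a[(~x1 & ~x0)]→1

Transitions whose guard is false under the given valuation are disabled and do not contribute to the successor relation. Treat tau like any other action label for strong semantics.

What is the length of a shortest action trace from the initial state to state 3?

Answer: 2

Analysis:
BFS to 3:
  Layer 0: {0}
  Layer 1: {1,4,5,6}
  Layer 2: {3,7}
depth(3)=2, e.g. b·b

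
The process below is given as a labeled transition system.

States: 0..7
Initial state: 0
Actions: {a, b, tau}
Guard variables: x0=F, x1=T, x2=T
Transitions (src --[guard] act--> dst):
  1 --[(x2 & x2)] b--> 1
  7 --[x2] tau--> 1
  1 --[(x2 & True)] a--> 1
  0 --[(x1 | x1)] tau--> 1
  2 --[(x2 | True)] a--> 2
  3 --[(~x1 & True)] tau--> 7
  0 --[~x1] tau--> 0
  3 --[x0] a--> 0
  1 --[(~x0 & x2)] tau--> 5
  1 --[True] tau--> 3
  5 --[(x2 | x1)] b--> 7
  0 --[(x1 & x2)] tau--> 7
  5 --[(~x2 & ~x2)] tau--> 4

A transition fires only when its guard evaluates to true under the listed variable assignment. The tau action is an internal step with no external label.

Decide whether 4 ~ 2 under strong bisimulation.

Compute ~ classes (split until stable):
  round 0: {{0,1,2,3,4,5,6,7}}
  round 1: {{0,7},{1},{2},{3,4,6},{5}}
  round 2: {{0},{1},{2},{3,4,6},{5},{7}}
stable after 3 split(s): 6 block(s)
4∈{3,4,6}, 2∈{2}

Answer: NOT BISIMILAR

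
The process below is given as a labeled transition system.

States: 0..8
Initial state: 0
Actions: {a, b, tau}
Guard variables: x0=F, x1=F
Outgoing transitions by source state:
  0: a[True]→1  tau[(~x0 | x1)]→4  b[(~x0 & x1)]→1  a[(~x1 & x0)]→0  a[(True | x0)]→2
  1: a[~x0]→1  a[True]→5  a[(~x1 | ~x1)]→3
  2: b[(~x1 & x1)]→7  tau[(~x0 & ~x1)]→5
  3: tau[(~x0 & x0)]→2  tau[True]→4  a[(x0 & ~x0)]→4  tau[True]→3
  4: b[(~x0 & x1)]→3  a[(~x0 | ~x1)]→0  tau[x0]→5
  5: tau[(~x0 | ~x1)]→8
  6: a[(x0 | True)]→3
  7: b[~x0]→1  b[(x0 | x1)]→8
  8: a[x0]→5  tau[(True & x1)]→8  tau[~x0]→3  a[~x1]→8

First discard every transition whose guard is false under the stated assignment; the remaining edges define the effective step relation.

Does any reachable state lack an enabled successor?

Answer: DEADLOCK-FREE

Analysis:
Reach set: {0,1,2,3,4,5,8}
  0: a→1  a→2  tau→4  [3 exit(s)]
  1: a→1  a→3  a→5  [3 exit(s)]
  2: tau→5  [1 exit(s)]
  3: tau→3  tau→4  [2 exit(s)]
  4: a→0  [1 exit(s)]
  5: tau→8  [1 exit(s)]
  8: a→8  tau→3  [2 exit(s)]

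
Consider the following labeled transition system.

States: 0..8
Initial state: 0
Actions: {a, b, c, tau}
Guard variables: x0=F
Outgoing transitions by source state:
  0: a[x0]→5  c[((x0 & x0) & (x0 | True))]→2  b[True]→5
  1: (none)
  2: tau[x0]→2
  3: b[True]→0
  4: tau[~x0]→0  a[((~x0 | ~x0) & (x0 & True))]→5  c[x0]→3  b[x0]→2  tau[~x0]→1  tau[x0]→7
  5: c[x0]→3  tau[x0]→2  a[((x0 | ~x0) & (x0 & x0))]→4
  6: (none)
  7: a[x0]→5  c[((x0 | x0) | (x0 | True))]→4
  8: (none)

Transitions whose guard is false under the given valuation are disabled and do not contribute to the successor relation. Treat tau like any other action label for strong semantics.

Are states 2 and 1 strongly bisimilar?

Answer: BISIMILAR

Working:
Compute ~ classes (split until stable):
  P[0] = {{0,1,2,3,4,5,6,7,8}}
  P[1] = {{0,3},{1,2,5,6,8},{4},{7}}
  P[2] = {{0},{1,2,5,6,8},{3},{4},{7}}
5 equivalence class(es) (converged in 3)
2∈{1,2,5,6,8}, 1∈{1,2,5,6,8}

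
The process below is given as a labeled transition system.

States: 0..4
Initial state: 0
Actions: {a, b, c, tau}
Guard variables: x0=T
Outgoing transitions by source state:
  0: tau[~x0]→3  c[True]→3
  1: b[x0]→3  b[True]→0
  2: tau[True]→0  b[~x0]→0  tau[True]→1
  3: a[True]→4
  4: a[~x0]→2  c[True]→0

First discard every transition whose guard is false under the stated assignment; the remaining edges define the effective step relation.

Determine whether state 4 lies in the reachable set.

Answer: REACHABLE

Trace:
7 transition(s) survive guard evaluation.
L0 = {0}
L1 = {3}  total {0,3}
L2 = {4}  total {0,3,4}
Reach set: {0,3,4}
trace reaching 4: c·a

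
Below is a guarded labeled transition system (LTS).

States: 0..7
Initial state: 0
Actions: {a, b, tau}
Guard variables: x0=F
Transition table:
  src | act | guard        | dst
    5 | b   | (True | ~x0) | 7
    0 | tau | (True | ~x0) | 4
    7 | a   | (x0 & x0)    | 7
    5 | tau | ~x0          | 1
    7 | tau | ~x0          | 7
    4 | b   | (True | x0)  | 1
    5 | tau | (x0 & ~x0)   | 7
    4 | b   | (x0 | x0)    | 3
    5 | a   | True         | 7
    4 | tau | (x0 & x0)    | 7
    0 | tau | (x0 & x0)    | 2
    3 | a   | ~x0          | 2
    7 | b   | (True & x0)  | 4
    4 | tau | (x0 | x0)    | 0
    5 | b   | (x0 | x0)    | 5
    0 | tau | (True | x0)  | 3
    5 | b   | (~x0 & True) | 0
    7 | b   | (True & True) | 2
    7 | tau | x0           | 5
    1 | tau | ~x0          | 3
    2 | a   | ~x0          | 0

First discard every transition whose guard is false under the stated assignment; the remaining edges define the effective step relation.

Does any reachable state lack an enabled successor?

Reachable = {0,1,2,3,4}
  0: tau→3  tau→4  [2 out]
  1: tau→3  [1 out]
  2: a→0  [1 out]
  3: a→2  [1 out]
  4: b→1  [1 out]

Answer: DEADLOCK-FREE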